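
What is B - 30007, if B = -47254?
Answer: -77261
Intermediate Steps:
B - 30007 = -47254 - 30007 = -77261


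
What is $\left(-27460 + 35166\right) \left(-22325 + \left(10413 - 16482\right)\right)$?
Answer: $-218804164$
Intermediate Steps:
$\left(-27460 + 35166\right) \left(-22325 + \left(10413 - 16482\right)\right) = 7706 \left(-22325 + \left(10413 - 16482\right)\right) = 7706 \left(-22325 - 6069\right) = 7706 \left(-28394\right) = -218804164$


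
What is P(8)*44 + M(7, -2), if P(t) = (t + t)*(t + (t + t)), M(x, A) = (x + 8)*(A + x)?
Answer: 16971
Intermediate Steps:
M(x, A) = (8 + x)*(A + x)
P(t) = 6*t**2 (P(t) = (2*t)*(t + 2*t) = (2*t)*(3*t) = 6*t**2)
P(8)*44 + M(7, -2) = (6*8**2)*44 + (7**2 + 8*(-2) + 8*7 - 2*7) = (6*64)*44 + (49 - 16 + 56 - 14) = 384*44 + 75 = 16896 + 75 = 16971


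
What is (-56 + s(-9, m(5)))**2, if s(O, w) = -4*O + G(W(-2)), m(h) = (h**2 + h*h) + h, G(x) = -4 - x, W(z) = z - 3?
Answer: 361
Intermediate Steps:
W(z) = -3 + z
m(h) = h + 2*h**2 (m(h) = (h**2 + h**2) + h = 2*h**2 + h = h + 2*h**2)
s(O, w) = 1 - 4*O (s(O, w) = -4*O + (-4 - (-3 - 2)) = -4*O + (-4 - 1*(-5)) = -4*O + (-4 + 5) = -4*O + 1 = 1 - 4*O)
(-56 + s(-9, m(5)))**2 = (-56 + (1 - 4*(-9)))**2 = (-56 + (1 + 36))**2 = (-56 + 37)**2 = (-19)**2 = 361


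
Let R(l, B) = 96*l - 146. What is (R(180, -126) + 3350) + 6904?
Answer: 27388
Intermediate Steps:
R(l, B) = -146 + 96*l
(R(180, -126) + 3350) + 6904 = ((-146 + 96*180) + 3350) + 6904 = ((-146 + 17280) + 3350) + 6904 = (17134 + 3350) + 6904 = 20484 + 6904 = 27388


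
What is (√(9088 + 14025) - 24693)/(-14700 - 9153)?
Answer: 8231/7951 - √23113/23853 ≈ 1.0288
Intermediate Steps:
(√(9088 + 14025) - 24693)/(-14700 - 9153) = (√23113 - 24693)/(-23853) = (-24693 + √23113)*(-1/23853) = 8231/7951 - √23113/23853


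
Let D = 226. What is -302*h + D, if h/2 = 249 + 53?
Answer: -182182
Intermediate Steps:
h = 604 (h = 2*(249 + 53) = 2*302 = 604)
-302*h + D = -302*604 + 226 = -182408 + 226 = -182182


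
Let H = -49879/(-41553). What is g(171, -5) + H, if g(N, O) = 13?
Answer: 590068/41553 ≈ 14.200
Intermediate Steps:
H = 49879/41553 (H = -49879*(-1/41553) = 49879/41553 ≈ 1.2004)
g(171, -5) + H = 13 + 49879/41553 = 590068/41553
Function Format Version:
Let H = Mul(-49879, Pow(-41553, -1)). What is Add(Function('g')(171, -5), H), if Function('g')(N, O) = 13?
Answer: Rational(590068, 41553) ≈ 14.200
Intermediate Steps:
H = Rational(49879, 41553) (H = Mul(-49879, Rational(-1, 41553)) = Rational(49879, 41553) ≈ 1.2004)
Add(Function('g')(171, -5), H) = Add(13, Rational(49879, 41553)) = Rational(590068, 41553)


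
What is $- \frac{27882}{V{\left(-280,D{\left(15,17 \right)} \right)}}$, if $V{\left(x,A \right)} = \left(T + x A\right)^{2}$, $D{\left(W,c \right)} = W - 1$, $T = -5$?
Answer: $- \frac{27882}{15405625} \approx -0.0018099$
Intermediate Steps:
$D{\left(W,c \right)} = -1 + W$
$V{\left(x,A \right)} = \left(-5 + A x\right)^{2}$ ($V{\left(x,A \right)} = \left(-5 + x A\right)^{2} = \left(-5 + A x\right)^{2}$)
$- \frac{27882}{V{\left(-280,D{\left(15,17 \right)} \right)}} = - \frac{27882}{\left(-5 + \left(-1 + 15\right) \left(-280\right)\right)^{2}} = - \frac{27882}{\left(-5 + 14 \left(-280\right)\right)^{2}} = - \frac{27882}{\left(-5 - 3920\right)^{2}} = - \frac{27882}{\left(-3925\right)^{2}} = - \frac{27882}{15405625}$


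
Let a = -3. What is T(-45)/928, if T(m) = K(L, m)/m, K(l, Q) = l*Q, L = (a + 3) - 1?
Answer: -1/928 ≈ -0.0010776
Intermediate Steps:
L = -1 (L = (-3 + 3) - 1 = 0 - 1 = -1)
K(l, Q) = Q*l
T(m) = -1 (T(m) = (m*(-1))/m = (-m)/m = -1)
T(-45)/928 = -1/928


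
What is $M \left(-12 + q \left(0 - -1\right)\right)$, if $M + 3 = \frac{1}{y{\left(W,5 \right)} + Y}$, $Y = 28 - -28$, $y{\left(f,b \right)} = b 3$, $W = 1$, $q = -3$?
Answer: $\frac{3180}{71} \approx 44.789$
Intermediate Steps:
$y{\left(f,b \right)} = 3 b$
$Y = 56$ ($Y = 28 + 28 = 56$)
$M = - \frac{212}{71}$ ($M = -3 + \frac{1}{3 \cdot 5 + 56} = -3 + \frac{1}{15 + 56} = -3 + \frac{1}{71} = - \frac{212}{71} \approx -2.9859$)
$M \left(-12 + q \left(0 - -1\right)\right) = - \frac{212 \left(-12 - 3 \left(0 - -1\right)\right)}{71} = - \frac{212 \left(-12 - 3 \left(0 + 1\right)\right)}{71} = - \frac{212 \left(-12 - 3\right)}{71} = \left(- \frac{212}{71}\right) \left(-15\right) = \frac{3180}{71}$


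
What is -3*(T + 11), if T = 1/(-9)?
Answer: -98/3 ≈ -32.667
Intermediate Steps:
T = -⅑ ≈ -0.11111
-3*(T + 11) = -3*(-⅑ + 11) = -3*98/9 = -98/3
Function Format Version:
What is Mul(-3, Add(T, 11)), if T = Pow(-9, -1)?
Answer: Rational(-98, 3) ≈ -32.667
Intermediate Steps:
T = Rational(-1, 9) ≈ -0.11111
Mul(-3, Add(T, 11)) = Mul(-3, Add(Rational(-1, 9), 11)) = Mul(-3, Rational(98, 9)) = Rational(-98, 3)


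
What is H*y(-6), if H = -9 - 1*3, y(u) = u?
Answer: 72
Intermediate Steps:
H = -12 (H = -9 - 3 = -12)
H*y(-6) = -12*(-6) = 72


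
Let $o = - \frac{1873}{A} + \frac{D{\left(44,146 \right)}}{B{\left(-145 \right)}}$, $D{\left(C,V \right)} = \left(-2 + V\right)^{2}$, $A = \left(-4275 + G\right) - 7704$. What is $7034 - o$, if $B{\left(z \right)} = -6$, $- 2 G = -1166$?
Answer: $\frac{119542167}{11396} \approx 10490.0$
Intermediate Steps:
$G = 583$ ($G = \left(- \frac{1}{2}\right) \left(-1166\right) = 583$)
$A = -11396$ ($A = \left(-4275 + 583\right) - 7704 = -3692 - 7704 = -11396$)
$o = - \frac{39382703}{11396}$ ($o = - \frac{1873}{-11396} + \frac{\left(-2 + 146\right)^{2}}{-6} = \left(-1873\right) \left(- \frac{1}{11396}\right) + 144^{2} \left(- \frac{1}{6}\right) = \frac{1873}{11396} + 20736 \left(- \frac{1}{6}\right) = \frac{1873}{11396} - 3456 = - \frac{39382703}{11396} \approx -3455.8$)
$7034 - o = 7034 - - \frac{39382703}{11396} = 7034 + \frac{39382703}{11396} = \frac{119542167}{11396}$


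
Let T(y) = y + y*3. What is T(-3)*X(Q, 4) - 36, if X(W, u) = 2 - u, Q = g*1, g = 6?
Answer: -12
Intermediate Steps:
Q = 6 (Q = 6*1 = 6)
T(y) = 4*y (T(y) = y + 3*y = 4*y)
T(-3)*X(Q, 4) - 36 = (4*(-3))*(2 - 1*4) - 36 = -12*(2 - 4) - 36 = -12*(-2) - 36 = 24 - 36 = -12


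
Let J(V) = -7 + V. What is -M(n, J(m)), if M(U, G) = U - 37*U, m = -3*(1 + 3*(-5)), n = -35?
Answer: -1260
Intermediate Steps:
m = 42 (m = -3*(1 - 15) = -3*(-14) = 42)
M(U, G) = -36*U
-M(n, J(m)) = -(-36)*(-35) = -1*1260 = -1260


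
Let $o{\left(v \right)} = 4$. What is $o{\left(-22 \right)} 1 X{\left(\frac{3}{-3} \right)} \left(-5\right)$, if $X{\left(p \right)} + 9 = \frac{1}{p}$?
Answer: $200$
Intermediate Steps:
$X{\left(p \right)} = -9 + \frac{1}{p}$
$o{\left(-22 \right)} 1 X{\left(\frac{3}{-3} \right)} \left(-5\right) = 4 \cdot 1 \left(-9 + \frac{1}{3 \frac{1}{-3}}\right) \left(-5\right) = 4 \cdot 1 \left(-9 + \frac{1}{3 \left(- \frac{1}{3}\right)}\right) \left(-5\right) = 4 \cdot 1 \left(-9 + \frac{1}{-1}\right) \left(-5\right) = 4 \cdot 1 \left(-9 - 1\right) \left(-5\right) = 4 \cdot 1 \left(-10\right) \left(-5\right) = 4 \left(\left(-10\right) \left(-5\right)\right) = 4 \cdot 50 = 200$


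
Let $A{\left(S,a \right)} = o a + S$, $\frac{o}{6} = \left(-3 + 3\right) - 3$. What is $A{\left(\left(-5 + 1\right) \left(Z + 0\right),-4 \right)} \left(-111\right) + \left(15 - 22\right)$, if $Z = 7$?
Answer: $-4891$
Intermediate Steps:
$o = -18$ ($o = 6 \left(\left(-3 + 3\right) - 3\right) = 6 \left(0 - 3\right) = 6 \left(-3\right) = -18$)
$A{\left(S,a \right)} = S - 18 a$ ($A{\left(S,a \right)} = - 18 a + S = S - 18 a$)
$A{\left(\left(-5 + 1\right) \left(Z + 0\right),-4 \right)} \left(-111\right) + \left(15 - 22\right) = \left(\left(-5 + 1\right) \left(7 + 0\right) - -72\right) \left(-111\right) + \left(15 - 22\right) = \left(\left(-4\right) 7 + 72\right) \left(-111\right) + \left(15 - 22\right) = \left(-28 + 72\right) \left(-111\right) - 7 = 44 \left(-111\right) - 7 = -4884 - 7 = -4891$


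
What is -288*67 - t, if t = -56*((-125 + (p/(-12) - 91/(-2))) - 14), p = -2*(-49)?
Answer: -74968/3 ≈ -24989.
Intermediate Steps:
p = 98
t = 17080/3 (t = -56*((-125 + (98/(-12) - 91/(-2))) - 14) = -56*((-125 + (98*(-1/12) - 91*(-1/2))) - 14) = -56*((-125 + (-49/6 + 91/2)) - 14) = -56*((-125 + 112/3) - 14) = -56*(-263/3 - 14) = -56*(-305/3) = 17080/3 ≈ 5693.3)
-288*67 - t = -288*67 - 1*17080/3 = -19296 - 17080/3 = -74968/3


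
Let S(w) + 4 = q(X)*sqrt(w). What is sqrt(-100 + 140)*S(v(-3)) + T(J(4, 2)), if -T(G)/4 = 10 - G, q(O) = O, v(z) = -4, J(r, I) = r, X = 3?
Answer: -24 - sqrt(10)*(8 - 12*I) ≈ -49.298 + 37.947*I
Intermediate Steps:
T(G) = -40 + 4*G (T(G) = -4*(10 - G) = -40 + 4*G)
S(w) = -4 + 3*sqrt(w)
sqrt(-100 + 140)*S(v(-3)) + T(J(4, 2)) = sqrt(-100 + 140)*(-4 + 3*sqrt(-4)) + (-40 + 4*4) = sqrt(40)*(-4 + 3*(2*I)) + (-40 + 16) = (2*sqrt(10))*(-4 + 6*I) - 24 = 2*sqrt(10)*(-4 + 6*I) - 24 = -24 + 2*sqrt(10)*(-4 + 6*I)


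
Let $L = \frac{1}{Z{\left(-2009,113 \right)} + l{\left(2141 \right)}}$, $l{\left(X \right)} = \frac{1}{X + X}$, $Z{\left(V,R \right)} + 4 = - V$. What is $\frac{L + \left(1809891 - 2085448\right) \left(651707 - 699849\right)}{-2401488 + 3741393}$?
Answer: $\frac{37964301367515972}{3834545041985} \approx 9900.6$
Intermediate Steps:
$Z{\left(V,R \right)} = -4 - V$
$l{\left(X \right)} = \frac{1}{2 X}$
$L = \frac{4282}{8585411}$ ($L = \frac{1}{\left(-4 - -2009\right) + \frac{1}{2 \cdot 2141}} = \frac{1}{\left(-4 + 2009\right) + \frac{1}{2} \cdot \frac{1}{2141}} = \frac{1}{2005 + \frac{1}{4282}} = \frac{1}{\frac{8585411}{4282}} = \frac{4282}{8585411} \approx 0.00049875$)
$\frac{L + \left(1809891 - 2085448\right) \left(651707 - 699849\right)}{-2401488 + 3741393} = \frac{\frac{4282}{8585411} + \left(1809891 - 2085448\right) \left(651707 - 699849\right)}{-2401488 + 3741393} = \frac{\frac{4282}{8585411} - -13265865094}{1339905} = \left(\frac{4282}{8585411} + 13265865094\right) \frac{1}{1339905} = \frac{113892904102547916}{8585411} \cdot \frac{1}{1339905} = \frac{37964301367515972}{3834545041985}$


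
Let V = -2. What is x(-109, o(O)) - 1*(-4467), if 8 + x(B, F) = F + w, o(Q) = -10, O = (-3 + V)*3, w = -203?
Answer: 4246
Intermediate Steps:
O = -15 (O = (-3 - 2)*3 = -5*3 = -15)
x(B, F) = -211 + F (x(B, F) = -8 + (F - 203) = -8 + (-203 + F) = -211 + F)
x(-109, o(O)) - 1*(-4467) = (-211 - 10) - 1*(-4467) = -221 + 4467 = 4246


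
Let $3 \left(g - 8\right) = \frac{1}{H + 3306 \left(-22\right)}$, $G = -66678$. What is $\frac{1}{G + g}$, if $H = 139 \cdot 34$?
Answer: $- \frac{204018}{13601880061} \approx -1.4999 \cdot 10^{-5}$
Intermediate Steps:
$H = 4726$
$g = \frac{1632143}{204018}$ ($g = 8 + \frac{1}{3 \left(4726 + 3306 \left(-22\right)\right)} = 8 + \frac{1}{3 \left(4726 - 72732\right)} = 8 + \frac{1}{3 \left(-68006\right)} = 8 + \frac{1}{3} \left(- \frac{1}{68006}\right) = 8 - \frac{1}{204018} = \frac{1632143}{204018} \approx 8.0$)
$\frac{1}{G + g} = \frac{1}{-66678 + \frac{1632143}{204018}} = \frac{1}{- \frac{13601880061}{204018}} = - \frac{204018}{13601880061}$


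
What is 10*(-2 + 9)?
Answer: 70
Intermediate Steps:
10*(-2 + 9) = 10*7 = 70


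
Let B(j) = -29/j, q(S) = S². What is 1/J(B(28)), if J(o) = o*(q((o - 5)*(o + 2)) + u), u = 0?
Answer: -17210368/603808101 ≈ -0.028503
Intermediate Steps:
J(o) = o*(-5 + o)²*(2 + o)² (J(o) = o*(((o - 5)*(o + 2))² + 0) = o*(((-5 + o)*(2 + o))² + 0) = o*((-5 + o)²*(2 + o)² + 0) = o*((-5 + o)²*(2 + o)²) = o*(-5 + o)²*(2 + o)²)
1/J(B(28)) = 1/((-29/28)*(10 - (-29/28)² + 3*(-29/28))²) = 1/((-29*1/28)*(10 - (-29*1/28)² + 3*(-29*1/28))²) = 1/(-29*(10 - (-29/28)² + 3*(-29/28))²/28) = 1/(-29*(10 - 1*841/784 - 87/28)²/28) = 1/(-29*(10 - 841/784 - 87/28)²/28) = 1/(-29*(4563/784)²/28) = 1/(-29/28*20820969/614656) = 1/(-603808101/17210368) = -17210368/603808101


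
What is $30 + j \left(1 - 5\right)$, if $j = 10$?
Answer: $-10$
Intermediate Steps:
$30 + j \left(1 - 5\right) = 30 + 10 \left(1 - 5\right) = 30 + 10 \left(-4\right) = 30 - 40 = -10$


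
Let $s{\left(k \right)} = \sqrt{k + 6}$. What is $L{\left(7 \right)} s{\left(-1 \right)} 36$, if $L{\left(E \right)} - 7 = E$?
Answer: $504 \sqrt{5} \approx 1127.0$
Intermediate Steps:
$L{\left(E \right)} = 7 + E$
$s{\left(k \right)} = \sqrt{6 + k}$
$L{\left(7 \right)} s{\left(-1 \right)} 36 = \left(7 + 7\right) \sqrt{6 - 1} \cdot 36 = 14 \sqrt{5} \cdot 36 = 504 \sqrt{5}$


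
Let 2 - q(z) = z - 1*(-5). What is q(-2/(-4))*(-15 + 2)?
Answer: 91/2 ≈ 45.500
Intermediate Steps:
q(z) = -3 - z (q(z) = 2 - (z - 1*(-5)) = 2 - (z + 5) = 2 - (5 + z) = 2 + (-5 - z) = -3 - z)
q(-2/(-4))*(-15 + 2) = (-3 - (-2)/(-4))*(-15 + 2) = (-3 - (-2)*(-1)/4)*(-13) = (-3 - 1*½)*(-13) = (-3 - ½)*(-13) = -7/2*(-13) = 91/2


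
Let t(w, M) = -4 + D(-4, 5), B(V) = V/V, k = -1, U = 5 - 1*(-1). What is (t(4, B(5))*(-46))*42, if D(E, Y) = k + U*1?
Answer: -1932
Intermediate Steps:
U = 6 (U = 5 + 1 = 6)
B(V) = 1
D(E, Y) = 5 (D(E, Y) = -1 + 6*1 = -1 + 6 = 5)
t(w, M) = 1 (t(w, M) = -4 + 5 = 1)
(t(4, B(5))*(-46))*42 = (1*(-46))*42 = -46*42 = -1932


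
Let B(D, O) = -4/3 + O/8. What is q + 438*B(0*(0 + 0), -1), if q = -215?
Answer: -3415/4 ≈ -853.75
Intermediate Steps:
B(D, O) = -4/3 + O/8 (B(D, O) = -4*⅓ + O*(⅛) = -4/3 + O/8)
q + 438*B(0*(0 + 0), -1) = -215 + 438*(-4/3 + (⅛)*(-1)) = -215 + 438*(-4/3 - ⅛) = -215 + 438*(-35/24) = -215 - 2555/4 = -3415/4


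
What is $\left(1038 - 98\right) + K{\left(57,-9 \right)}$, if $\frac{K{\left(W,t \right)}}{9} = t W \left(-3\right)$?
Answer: $14791$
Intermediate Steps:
$K{\left(W,t \right)} = - 27 W t$ ($K{\left(W,t \right)} = 9 t W \left(-3\right) = 9 W t \left(-3\right) = 9 \left(- 3 W t\right) = - 27 W t$)
$\left(1038 - 98\right) + K{\left(57,-9 \right)} = \left(1038 - 98\right) - 1539 \left(-9\right) = 940 + 13851 = 14791$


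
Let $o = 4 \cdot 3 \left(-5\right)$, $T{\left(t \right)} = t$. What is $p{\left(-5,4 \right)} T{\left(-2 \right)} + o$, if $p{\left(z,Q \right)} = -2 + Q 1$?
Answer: $-64$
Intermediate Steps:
$p{\left(z,Q \right)} = -2 + Q$
$o = -60$ ($o = 12 \left(-5\right) = -60$)
$p{\left(-5,4 \right)} T{\left(-2 \right)} + o = \left(-2 + 4\right) \left(-2\right) - 60 = 2 \left(-2\right) - 60 = -4 - 60 = -64$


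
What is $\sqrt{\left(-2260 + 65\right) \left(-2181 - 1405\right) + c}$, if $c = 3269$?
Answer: $\sqrt{7874539} \approx 2806.2$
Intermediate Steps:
$\sqrt{\left(-2260 + 65\right) \left(-2181 - 1405\right) + c} = \sqrt{\left(-2260 + 65\right) \left(-2181 - 1405\right) + 3269} = \sqrt{\left(-2195\right) \left(-3586\right) + 3269} = \sqrt{7871270 + 3269} = \sqrt{7874539}$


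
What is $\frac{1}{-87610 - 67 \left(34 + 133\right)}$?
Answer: $- \frac{1}{98799} \approx -1.0122 \cdot 10^{-5}$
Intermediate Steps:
$\frac{1}{-87610 - 67 \left(34 + 133\right)} = \frac{1}{-87610 - 11189} = \frac{1}{-98799} = - \frac{1}{98799}$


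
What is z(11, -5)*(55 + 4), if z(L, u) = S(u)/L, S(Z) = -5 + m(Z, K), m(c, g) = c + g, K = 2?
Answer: -472/11 ≈ -42.909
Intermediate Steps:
S(Z) = -3 + Z (S(Z) = -5 + (Z + 2) = -5 + (2 + Z) = -3 + Z)
z(L, u) = (-3 + u)/L
z(11, -5)*(55 + 4) = ((-3 - 5)/11)*(55 + 4) = ((1/11)*(-8))*59 = -8/11*59 = -472/11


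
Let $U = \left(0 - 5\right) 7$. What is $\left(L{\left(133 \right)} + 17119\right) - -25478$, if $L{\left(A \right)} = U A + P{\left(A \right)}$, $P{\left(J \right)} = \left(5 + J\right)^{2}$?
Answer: $56986$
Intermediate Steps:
$U = -35$ ($U = \left(-5\right) 7 = -35$)
$L{\left(A \right)} = \left(5 + A\right)^{2} - 35 A$ ($L{\left(A \right)} = - 35 A + \left(5 + A\right)^{2} = \left(5 + A\right)^{2} - 35 A$)
$\left(L{\left(133 \right)} + 17119\right) - -25478 = \left(\left(\left(5 + 133\right)^{2} - 4655\right) + 17119\right) - -25478 = \left(\left(138^{2} - 4655\right) + 17119\right) + 25478 = \left(\left(19044 - 4655\right) + 17119\right) + 25478 = \left(14389 + 17119\right) + 25478 = 31508 + 25478 = 56986$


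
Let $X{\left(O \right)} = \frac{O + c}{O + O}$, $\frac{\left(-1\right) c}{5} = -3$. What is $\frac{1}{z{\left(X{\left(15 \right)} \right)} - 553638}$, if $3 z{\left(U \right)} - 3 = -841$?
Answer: $- \frac{3}{1661752} \approx -1.8053 \cdot 10^{-6}$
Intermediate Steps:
$c = 15$ ($c = \left(-5\right) \left(-3\right) = 15$)
$X{\left(O \right)} = \frac{15 + O}{2 O}$ ($X{\left(O \right)} = \frac{O + 15}{O + O} = \frac{15 + O}{2 O}$)
$z{\left(U \right)} = - \frac{838}{3}$ ($z{\left(U \right)} = 1 + \frac{1}{3} \left(-841\right) = 1 - \frac{841}{3} = - \frac{838}{3}$)
$\frac{1}{z{\left(X{\left(15 \right)} \right)} - 553638} = \frac{1}{- \frac{838}{3} - 553638} = \frac{1}{- \frac{1661752}{3}} = - \frac{3}{1661752}$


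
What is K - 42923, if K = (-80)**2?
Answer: -36523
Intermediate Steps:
K = 6400
K - 42923 = 6400 - 42923 = -36523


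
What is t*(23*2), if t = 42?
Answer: 1932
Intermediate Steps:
t*(23*2) = 42*(23*2) = 42*46 = 1932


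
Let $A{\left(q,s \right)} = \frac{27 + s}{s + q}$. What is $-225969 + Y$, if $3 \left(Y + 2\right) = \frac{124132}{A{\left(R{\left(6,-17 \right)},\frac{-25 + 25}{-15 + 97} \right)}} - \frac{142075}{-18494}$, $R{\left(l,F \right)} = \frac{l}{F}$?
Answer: $- \frac{1922780079307}{8488746} \approx -2.2651 \cdot 10^{5}$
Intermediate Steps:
$A{\left(q,s \right)} = \frac{27 + s}{q + s}$
$Y = - \frac{4586634433}{8488746}$ ($Y = -2 + \frac{\frac{124132}{\frac{1}{\frac{6}{-17} + \frac{-25 + 25}{-15 + 97}} \left(27 + \frac{-25 + 25}{-15 + 97}\right)} - \frac{142075}{-18494}}{3} = -2 + \frac{\frac{124132}{\frac{1}{6 \left(- \frac{1}{17}\right) + \frac{0}{82}} \left(27 + \frac{0}{82}\right)} - - \frac{142075}{18494}}{3} = -2 + \frac{\frac{124132}{\frac{1}{- \frac{6}{17} + 0 \cdot \frac{1}{82}} \left(27 + 0 \cdot \frac{1}{82}\right)} + \frac{142075}{18494}}{3} = -2 + \frac{\frac{124132}{\frac{1}{- \frac{6}{17} + 0} \left(27 + 0\right)} + \frac{142075}{18494}}{3} = -2 + \frac{\frac{124132}{\frac{1}{- \frac{6}{17}} \cdot 27} + \frac{142075}{18494}}{3} = -2 + \frac{\frac{124132}{\left(- \frac{17}{6}\right) 27} + \frac{142075}{18494}}{3} = -2 + \frac{\frac{124132}{- \frac{153}{2}} + \frac{142075}{18494}}{3} = -2 + \frac{124132 \left(- \frac{2}{153}\right) + \frac{142075}{18494}}{3} = -2 + \frac{- \frac{248264}{153} + \frac{142075}{18494}}{3} = -2 + \frac{1}{3} \left(- \frac{4569656941}{2829582}\right) = -2 - \frac{4569656941}{8488746} = - \frac{4586634433}{8488746} \approx -540.32$)
$-225969 + Y = -225969 - \frac{4586634433}{8488746} = - \frac{1922780079307}{8488746}$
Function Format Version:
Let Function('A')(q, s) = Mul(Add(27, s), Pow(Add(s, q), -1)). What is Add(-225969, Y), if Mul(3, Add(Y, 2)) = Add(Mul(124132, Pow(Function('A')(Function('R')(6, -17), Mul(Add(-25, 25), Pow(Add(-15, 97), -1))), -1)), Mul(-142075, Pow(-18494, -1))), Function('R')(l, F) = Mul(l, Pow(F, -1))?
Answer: Rational(-1922780079307, 8488746) ≈ -2.2651e+5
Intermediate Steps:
Function('A')(q, s) = Mul(Pow(Add(q, s), -1), Add(27, s)) (Function('A')(q, s) = Mul(Add(27, s), Pow(Add(q, s), -1)) = Mul(Pow(Add(q, s), -1), Add(27, s)))
Y = Rational(-4586634433, 8488746) (Y = Add(-2, Mul(Rational(1, 3), Add(Mul(124132, Pow(Mul(Pow(Add(Mul(6, Pow(-17, -1)), Mul(Add(-25, 25), Pow(Add(-15, 97), -1))), -1), Add(27, Mul(Add(-25, 25), Pow(Add(-15, 97), -1)))), -1)), Mul(-142075, Pow(-18494, -1))))) = Add(-2, Mul(Rational(1, 3), Add(Mul(124132, Pow(Mul(Pow(Add(Mul(6, Rational(-1, 17)), Mul(0, Pow(82, -1))), -1), Add(27, Mul(0, Pow(82, -1)))), -1)), Mul(-142075, Rational(-1, 18494))))) = Add(-2, Mul(Rational(1, 3), Add(Mul(124132, Pow(Mul(Pow(Add(Rational(-6, 17), Mul(0, Rational(1, 82))), -1), Add(27, Mul(0, Rational(1, 82)))), -1)), Rational(142075, 18494)))) = Add(-2, Mul(Rational(1, 3), Add(Mul(124132, Pow(Mul(Pow(Add(Rational(-6, 17), 0), -1), Add(27, 0)), -1)), Rational(142075, 18494)))) = Add(-2, Mul(Rational(1, 3), Add(Mul(124132, Pow(Mul(Pow(Rational(-6, 17), -1), 27), -1)), Rational(142075, 18494)))) = Add(-2, Mul(Rational(1, 3), Add(Mul(124132, Pow(Mul(Rational(-17, 6), 27), -1)), Rational(142075, 18494)))) = Add(-2, Mul(Rational(1, 3), Add(Mul(124132, Pow(Rational(-153, 2), -1)), Rational(142075, 18494)))) = Add(-2, Mul(Rational(1, 3), Add(Mul(124132, Rational(-2, 153)), Rational(142075, 18494)))) = Add(-2, Mul(Rational(1, 3), Add(Rational(-248264, 153), Rational(142075, 18494)))) = Add(-2, Mul(Rational(1, 3), Rational(-4569656941, 2829582))) = Add(-2, Rational(-4569656941, 8488746)) = Rational(-4586634433, 8488746) ≈ -540.32)
Add(-225969, Y) = Add(-225969, Rational(-4586634433, 8488746)) = Rational(-1922780079307, 8488746)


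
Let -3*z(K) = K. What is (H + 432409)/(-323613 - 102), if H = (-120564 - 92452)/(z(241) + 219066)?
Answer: -56814696073/42533367051 ≈ -1.3358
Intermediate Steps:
z(K) = -K/3
H = -639048/656957 (H = (-120564 - 92452)/(-⅓*241 + 219066) = -213016/(-241/3 + 219066) = -213016/656957/3 = -213016*3/656957 = -639048/656957 ≈ -0.97274)
(H + 432409)/(-323613 - 102) = (-639048/656957 + 432409)/(-323613 - 102) = (284073480365/656957)/(-323715) = (284073480365/656957)*(-1/323715) = -56814696073/42533367051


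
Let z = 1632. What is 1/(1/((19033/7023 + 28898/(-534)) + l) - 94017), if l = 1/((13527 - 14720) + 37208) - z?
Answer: -12631755343031/1187599749589434762 ≈ -1.0636e-5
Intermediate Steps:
l = -58776479/36015 (l = 1/((13527 - 14720) + 37208) - 1*1632 = 1/(-1193 + 37208) - 1632 = 1/36015 - 1632 = -58776479/36015 ≈ -1632.0)
1/(1/((19033/7023 + 28898/(-534)) + l) - 94017) = 1/(1/((19033/7023 + 28898/(-534)) - 58776479/36015) - 94017) = 1/(1/((19033*(1/7023) + 28898*(-1/534)) - 58776479/36015) - 94017) = 1/(1/((19033/7023 - 14449/267) - 58776479/36015) - 94017) = 1/(1/(-32131172/625047 - 58776479/36015) - 94017) = 1/(1/(-12631755343031/7503689235) - 94017) = 1/(-7503689235/12631755343031 - 94017) = 1/(-1187599749589434762/12631755343031) = -12631755343031/1187599749589434762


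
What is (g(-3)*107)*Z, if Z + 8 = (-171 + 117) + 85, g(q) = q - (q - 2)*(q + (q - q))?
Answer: -44298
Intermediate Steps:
g(q) = q - q*(-2 + q) (g(q) = q - (-2 + q)*(q + 0) = q - (-2 + q)*q = q - q*(-2 + q))
Z = 23 (Z = -8 + ((-171 + 117) + 85) = -8 + (-54 + 85) = -8 + 31 = 23)
(g(-3)*107)*Z = (-3*(3 - 1*(-3))*107)*23 = (-3*(3 + 3)*107)*23 = (-3*6*107)*23 = -18*107*23 = -1926*23 = -44298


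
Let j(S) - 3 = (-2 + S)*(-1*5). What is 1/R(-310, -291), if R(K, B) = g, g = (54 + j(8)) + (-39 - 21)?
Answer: -1/33 ≈ -0.030303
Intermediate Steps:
j(S) = 13 - 5*S (j(S) = 3 + (-2 + S)*(-1*5) = 3 + (-2 + S)*(-5) = 3 + (10 - 5*S) = 13 - 5*S)
g = -33 (g = (54 + (13 - 5*8)) + (-39 - 21) = (54 + (13 - 40)) - 60 = (54 - 27) - 60 = 27 - 60 = -33)
R(K, B) = -33
1/R(-310, -291) = 1/(-33) = -1/33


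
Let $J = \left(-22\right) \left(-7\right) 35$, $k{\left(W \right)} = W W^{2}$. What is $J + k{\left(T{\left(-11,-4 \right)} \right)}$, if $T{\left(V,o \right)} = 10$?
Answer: $6390$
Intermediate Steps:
$k{\left(W \right)} = W^{3}$
$J = 5390$ ($J = 154 \cdot 35 = 5390$)
$J + k{\left(T{\left(-11,-4 \right)} \right)} = 5390 + 10^{3} = 5390 + 1000 = 6390$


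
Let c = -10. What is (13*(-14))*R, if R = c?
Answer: 1820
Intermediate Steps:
R = -10
(13*(-14))*R = (13*(-14))*(-10) = -182*(-10) = 1820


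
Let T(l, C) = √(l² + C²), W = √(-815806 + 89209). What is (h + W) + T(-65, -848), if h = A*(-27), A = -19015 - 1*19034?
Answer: 1027323 + √723329 + 3*I*√80733 ≈ 1.0282e+6 + 852.41*I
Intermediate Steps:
A = -38049 (A = -19015 - 19034 = -38049)
W = 3*I*√80733 (W = √(-726597) = 3*I*√80733 ≈ 852.41*I)
T(l, C) = √(C² + l²)
h = 1027323 (h = -38049*(-27) = 1027323)
(h + W) + T(-65, -848) = (1027323 + 3*I*√80733) + √((-848)² + (-65)²) = (1027323 + 3*I*√80733) + √(719104 + 4225) = (1027323 + 3*I*√80733) + √723329 = 1027323 + √723329 + 3*I*√80733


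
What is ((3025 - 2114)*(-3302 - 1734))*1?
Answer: -4587796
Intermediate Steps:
((3025 - 2114)*(-3302 - 1734))*1 = (911*(-5036))*1 = -4587796*1 = -4587796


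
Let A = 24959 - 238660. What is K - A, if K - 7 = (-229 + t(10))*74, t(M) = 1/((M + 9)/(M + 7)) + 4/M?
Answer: 18701492/95 ≈ 1.9686e+5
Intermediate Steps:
t(M) = 4/M + (7 + M)/(9 + M) (t(M) = 1/((9 + M)/(7 + M)) + 4/M = 1*((7 + M)/(9 + M)) + 4/M = (7 + M)/(9 + M) + 4/M = 4/M + (7 + M)/(9 + M))
K = -1600103/95 (K = 7 + (-229 + (36 + 10**2 + 11*10)/(10*(9 + 10)))*74 = 7 + (-229 + (1/10)*(36 + 100 + 110)/19)*74 = 7 + (-229 + (1/10)*(1/19)*246)*74 = 7 + (-229 + 123/95)*74 = 7 - 21632/95*74 = 7 - 1600768/95 = -1600103/95 ≈ -16843.)
A = -213701
K - A = -1600103/95 - 1*(-213701) = -1600103/95 + 213701 = 18701492/95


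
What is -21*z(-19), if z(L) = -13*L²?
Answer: 98553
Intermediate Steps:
-21*z(-19) = -(-273)*(-19)² = -(-273)*361 = -21*(-4693) = 98553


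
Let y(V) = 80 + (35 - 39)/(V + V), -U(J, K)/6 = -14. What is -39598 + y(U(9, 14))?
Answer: -1659757/42 ≈ -39518.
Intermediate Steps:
U(J, K) = 84 (U(J, K) = -6*(-14) = 84)
y(V) = 80 - 2/V (y(V) = 80 - 4*1/(2*V) = 80 - 2/V)
-39598 + y(U(9, 14)) = -39598 + (80 - 2/84) = -39598 + (80 - 2*1/84) = -39598 + (80 - 1/42) = -39598 + 3359/42 = -1659757/42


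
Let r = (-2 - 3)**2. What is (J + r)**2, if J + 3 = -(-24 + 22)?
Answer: 576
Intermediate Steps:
r = 25 (r = (-5)**2 = 25)
J = -1 (J = -3 - (-24 + 22) = -3 - 1*(-2) = -3 + 2 = -1)
(J + r)**2 = (-1 + 25)**2 = 24**2 = 576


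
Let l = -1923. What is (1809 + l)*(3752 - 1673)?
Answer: -237006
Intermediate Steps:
(1809 + l)*(3752 - 1673) = (1809 - 1923)*(3752 - 1673) = -114*2079 = -237006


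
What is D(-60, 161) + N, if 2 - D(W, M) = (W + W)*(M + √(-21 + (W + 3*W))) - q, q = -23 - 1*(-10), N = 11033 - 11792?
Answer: 18550 + 360*I*√29 ≈ 18550.0 + 1938.7*I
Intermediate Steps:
N = -759
q = -13 (q = -23 + 10 = -13)
D(W, M) = -11 - 2*W*(M + √(-21 + 4*W)) (D(W, M) = 2 - ((W + W)*(M + √(-21 + (W + 3*W))) - 1*(-13)) = 2 - ((2*W)*(M + √(-21 + 4*W)) + 13) = 2 - (2*W*(M + √(-21 + 4*W)) + 13) = 2 - (13 + 2*W*(M + √(-21 + 4*W))) = 2 + (-13 - 2*W*(M + √(-21 + 4*W))) = -11 - 2*W*(M + √(-21 + 4*W)))
D(-60, 161) + N = (-11 - 2*161*(-60) - 2*(-60)*√(-21 + 4*(-60))) - 759 = (-11 + 19320 - 2*(-60)*√(-21 - 240)) - 759 = (-11 + 19320 - 2*(-60)*√(-261)) - 759 = (-11 + 19320 - 2*(-60)*3*I*√29) - 759 = (-11 + 19320 + 360*I*√29) - 759 = (19309 + 360*I*√29) - 759 = 18550 + 360*I*√29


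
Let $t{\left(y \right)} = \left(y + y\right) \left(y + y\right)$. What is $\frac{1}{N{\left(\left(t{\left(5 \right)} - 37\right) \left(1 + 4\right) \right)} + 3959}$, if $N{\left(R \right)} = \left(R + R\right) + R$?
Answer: $\frac{1}{4904} \approx 0.00020392$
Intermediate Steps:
$t{\left(y \right)} = 4 y^{2}$ ($t{\left(y \right)} = 2 y 2 y = 4 y^{2}$)
$N{\left(R \right)} = 3 R$ ($N{\left(R \right)} = 2 R + R = 3 R$)
$\frac{1}{N{\left(\left(t{\left(5 \right)} - 37\right) \left(1 + 4\right) \right)} + 3959} = \frac{1}{3 \left(4 \cdot 5^{2} - 37\right) \left(1 + 4\right) + 3959} = \frac{1}{3 \left(4 \cdot 25 - 37\right) 5 + 3959} = \frac{1}{3 \left(100 - 37\right) 5 + 3959} = \frac{1}{3 \cdot 63 \cdot 5 + 3959} = \frac{1}{3 \cdot 315 + 3959} = \frac{1}{945 + 3959} = \frac{1}{4904}$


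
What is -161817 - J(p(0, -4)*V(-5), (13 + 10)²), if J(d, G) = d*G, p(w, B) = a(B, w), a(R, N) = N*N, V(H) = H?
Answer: -161817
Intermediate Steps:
a(R, N) = N²
p(w, B) = w²
J(d, G) = G*d
-161817 - J(p(0, -4)*V(-5), (13 + 10)²) = -161817 - (13 + 10)²*0²*(-5) = -161817 - 23²*0*(-5) = -161817 - 529*0 = -161817 - 1*0 = -161817 + 0 = -161817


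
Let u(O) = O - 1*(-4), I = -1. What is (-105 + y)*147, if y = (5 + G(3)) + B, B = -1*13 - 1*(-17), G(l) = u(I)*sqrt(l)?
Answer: -14112 + 441*sqrt(3) ≈ -13348.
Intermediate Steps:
u(O) = 4 + O (u(O) = O + 4 = 4 + O)
G(l) = 3*sqrt(l) (G(l) = (4 - 1)*sqrt(l) = 3*sqrt(l))
B = 4 (B = -13 + 17 = 4)
y = 9 + 3*sqrt(3) (y = (5 + 3*sqrt(3)) + 4 = 9 + 3*sqrt(3) ≈ 14.196)
(-105 + y)*147 = (-105 + (9 + 3*sqrt(3)))*147 = (-96 + 3*sqrt(3))*147 = -14112 + 441*sqrt(3)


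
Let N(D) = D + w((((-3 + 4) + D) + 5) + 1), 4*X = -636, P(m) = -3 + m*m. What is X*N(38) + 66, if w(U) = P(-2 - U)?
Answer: -356730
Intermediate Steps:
P(m) = -3 + m²
X = -159 (X = (¼)*(-636) = -159)
w(U) = -3 + (-2 - U)²
N(D) = -3 + D + (9 + D)² (N(D) = D + (-3 + (2 + ((((-3 + 4) + D) + 5) + 1))²) = D + (-3 + (2 + (((1 + D) + 5) + 1))²) = D + (-3 + (2 + ((6 + D) + 1))²) = D + (-3 + (2 + (7 + D))²) = D + (-3 + (9 + D)²) = -3 + D + (9 + D)²)
X*N(38) + 66 = -159*(-3 + 38 + (9 + 38)²) + 66 = -159*(-3 + 38 + 47²) + 66 = -159*(-3 + 38 + 2209) + 66 = -159*2244 + 66 = -356796 + 66 = -356730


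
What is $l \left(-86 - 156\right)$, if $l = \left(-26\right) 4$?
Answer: $25168$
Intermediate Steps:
$l = -104$
$l \left(-86 - 156\right) = - 104 \left(-86 - 156\right) = \left(-104\right) \left(-242\right) = 25168$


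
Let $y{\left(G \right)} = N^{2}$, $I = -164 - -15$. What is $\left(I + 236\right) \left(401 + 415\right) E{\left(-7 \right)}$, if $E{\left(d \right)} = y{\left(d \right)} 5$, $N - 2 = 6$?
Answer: $22717440$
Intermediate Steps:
$N = 8$ ($N = 2 + 6 = 8$)
$I = -149$ ($I = -164 + 15 = -149$)
$y{\left(G \right)} = 64$ ($y{\left(G \right)} = 8^{2} = 64$)
$E{\left(d \right)} = 320$ ($E{\left(d \right)} = 64 \cdot 5 = 320$)
$\left(I + 236\right) \left(401 + 415\right) E{\left(-7 \right)} = \left(-149 + 236\right) \left(401 + 415\right) 320 = 87 \cdot 816 \cdot 320 = 70992 \cdot 320 = 22717440$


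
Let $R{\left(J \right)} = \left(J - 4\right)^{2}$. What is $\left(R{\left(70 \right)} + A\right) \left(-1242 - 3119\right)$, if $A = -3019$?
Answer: $-5830657$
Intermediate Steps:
$R{\left(J \right)} = \left(-4 + J\right)^{2}$
$\left(R{\left(70 \right)} + A\right) \left(-1242 - 3119\right) = \left(\left(-4 + 70\right)^{2} - 3019\right) \left(-1242 - 3119\right) = \left(66^{2} - 3019\right) \left(-4361\right) = \left(4356 - 3019\right) \left(-4361\right) = 1337 \left(-4361\right) = -5830657$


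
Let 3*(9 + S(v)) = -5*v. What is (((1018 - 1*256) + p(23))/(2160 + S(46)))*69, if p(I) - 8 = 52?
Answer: 170154/6223 ≈ 27.343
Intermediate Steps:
p(I) = 60 (p(I) = 8 + 52 = 60)
S(v) = -9 - 5*v/3 (S(v) = -9 + (-5*v)/3 = -9 - 5*v/3)
(((1018 - 1*256) + p(23))/(2160 + S(46)))*69 = (((1018 - 1*256) + 60)/(2160 + (-9 - 5/3*46)))*69 = (((1018 - 256) + 60)/(2160 + (-9 - 230/3)))*69 = ((762 + 60)/(2160 - 257/3))*69 = (822/(6223/3))*69 = (822*(3/6223))*69 = (2466/6223)*69 = 170154/6223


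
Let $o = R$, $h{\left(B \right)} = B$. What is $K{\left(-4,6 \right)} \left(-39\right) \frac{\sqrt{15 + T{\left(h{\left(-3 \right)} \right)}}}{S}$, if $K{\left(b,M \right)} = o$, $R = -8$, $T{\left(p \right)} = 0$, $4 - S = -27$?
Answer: $\frac{312 \sqrt{15}}{31} \approx 38.98$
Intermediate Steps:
$S = 31$ ($S = 4 - -27 = 4 + 27 = 31$)
$o = -8$
$K{\left(b,M \right)} = -8$
$K{\left(-4,6 \right)} \left(-39\right) \frac{\sqrt{15 + T{\left(h{\left(-3 \right)} \right)}}}{S} = \left(-8\right) \left(-39\right) \frac{\sqrt{15 + 0}}{31} = 312 \sqrt{15} \cdot \frac{1}{31} = 312 \frac{\sqrt{15}}{31} = \frac{312 \sqrt{15}}{31}$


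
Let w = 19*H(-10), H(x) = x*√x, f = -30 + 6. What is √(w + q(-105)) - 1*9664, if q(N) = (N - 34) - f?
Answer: -9664 + √(-115 - 190*I*√10) ≈ -9648.2 - 19.062*I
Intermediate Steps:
f = -24
H(x) = x^(3/2)
q(N) = -10 + N (q(N) = (N - 34) - 1*(-24) = (-34 + N) + 24 = -10 + N)
w = -190*I*√10 (w = 19*(-10)^(3/2) = 19*(-10*I*√10) = -190*I*√10 ≈ -600.83*I)
√(w + q(-105)) - 1*9664 = √(-190*I*√10 + (-10 - 105)) - 1*9664 = √(-190*I*√10 - 115) - 9664 = √(-115 - 190*I*√10) - 9664 = -9664 + √(-115 - 190*I*√10)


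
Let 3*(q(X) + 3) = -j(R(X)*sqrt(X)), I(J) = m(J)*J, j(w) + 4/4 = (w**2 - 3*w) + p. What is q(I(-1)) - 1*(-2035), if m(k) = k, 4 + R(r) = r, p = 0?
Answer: 6079/3 ≈ 2026.3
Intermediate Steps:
R(r) = -4 + r
j(w) = -1 + w**2 - 3*w (j(w) = -1 + ((w**2 - 3*w) + 0) = -1 + (w**2 - 3*w) = -1 + w**2 - 3*w)
I(J) = J**2 (I(J) = J*J = J**2)
q(X) = -8/3 + sqrt(X)*(-4 + X) - X*(-4 + X)**2/3 (q(X) = -3 + (-(-1 + ((-4 + X)*sqrt(X))**2 - 3*(-4 + X)*sqrt(X)))/3 = -3 + (-(-1 + (sqrt(X)*(-4 + X))**2 - 3*sqrt(X)*(-4 + X)))/3 = -3 + (-(-1 + X*(-4 + X)**2 - 3*sqrt(X)*(-4 + X)))/3 = -3 + (1 - X*(-4 + X)**2 + 3*sqrt(X)*(-4 + X))/3 = -3 + (1/3 + sqrt(X)*(-4 + X) - X*(-4 + X)**2/3) = -8/3 + sqrt(X)*(-4 + X) - X*(-4 + X)**2/3)
q(I(-1)) - 1*(-2035) = (-8/3 + sqrt((-1)**2)*(-4 + (-1)**2) - 1/3*(-1)**2*(-4 + (-1)**2)**2) - 1*(-2035) = (-8/3 + sqrt(1)*(-4 + 1) - 1/3*1*(-4 + 1)**2) + 2035 = (-8/3 + 1*(-3) - 1/3*1*(-3)**2) + 2035 = (-8/3 - 3 - 1/3*1*9) + 2035 = (-8/3 - 3 - 3) + 2035 = -26/3 + 2035 = 6079/3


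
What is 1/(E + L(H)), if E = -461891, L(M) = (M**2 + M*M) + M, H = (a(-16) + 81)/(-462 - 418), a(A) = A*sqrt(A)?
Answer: -498190541200000/230109769949996199251 - 49561600*I/230109769949996199251 ≈ -2.165e-6 - 2.1538e-13*I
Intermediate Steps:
a(A) = A**(3/2)
H = -81/880 + 4*I/55 (H = ((-16)**(3/2) + 81)/(-462 - 418) = (-64*I + 81)/(-880) = (81 - 64*I)*(-1/880) = -81/880 + 4*I/55 ≈ -0.092045 + 0.072727*I)
L(M) = M + 2*M**2 (L(M) = (M**2 + M**2) + M = 2*M**2 + M = M + 2*M**2)
1/(E + L(H)) = 1/(-461891 + (-81/880 + 4*I/55)*(1 + 2*(-81/880 + 4*I/55))) = 1/(-461891 + (-81/880 + 4*I/55)*(1 + (-81/440 + 8*I/55))) = 1/(-461891 + (-81/880 + 4*I/55)*(359/440 + 8*I/55))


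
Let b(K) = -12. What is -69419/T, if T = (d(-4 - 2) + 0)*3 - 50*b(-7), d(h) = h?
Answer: -69419/582 ≈ -119.28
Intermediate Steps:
T = 582 (T = ((-4 - 2) + 0)*3 - 50*(-12) = (-6 + 0)*3 + 600 = -6*3 + 600 = -18 + 600 = 582)
-69419/T = -69419/582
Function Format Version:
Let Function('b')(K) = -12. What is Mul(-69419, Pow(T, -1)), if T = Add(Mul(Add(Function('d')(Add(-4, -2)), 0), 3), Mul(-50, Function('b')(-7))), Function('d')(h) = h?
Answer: Rational(-69419, 582) ≈ -119.28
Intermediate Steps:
T = 582 (T = Add(Mul(Add(Add(-4, -2), 0), 3), Mul(-50, -12)) = Add(Mul(Add(-6, 0), 3), 600) = Add(Mul(-6, 3), 600) = Add(-18, 600) = 582)
Mul(-69419, Pow(T, -1)) = Mul(-69419, Pow(582, -1)) = Mul(-69419, Rational(1, 582)) = Rational(-69419, 582)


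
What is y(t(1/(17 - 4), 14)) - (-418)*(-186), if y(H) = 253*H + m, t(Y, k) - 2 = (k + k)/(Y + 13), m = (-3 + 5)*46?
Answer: -6511704/85 ≈ -76608.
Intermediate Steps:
m = 92 (m = 2*46 = 92)
t(Y, k) = 2 + 2*k/(13 + Y) (t(Y, k) = 2 + (k + k)/(Y + 13) = 2 + (2*k)/(13 + Y) = 2 + 2*k/(13 + Y))
y(H) = 92 + 253*H (y(H) = 253*H + 92 = 92 + 253*H)
y(t(1/(17 - 4), 14)) - (-418)*(-186) = (92 + 253*(2*(13 + 1/(17 - 4) + 14)/(13 + 1/(17 - 4)))) - (-418)*(-186) = (92 + 253*(2*(13 + 1/13 + 14)/(13 + 1/13))) - 1*77748 = (92 + 253*(2*(13 + 1/13 + 14)/(13 + 1/13))) - 77748 = (92 + 253*(2*(352/13)/(170/13))) - 77748 = (92 + 253*(2*(13/170)*(352/13))) - 77748 = (92 + 253*(352/85)) - 77748 = (92 + 89056/85) - 77748 = 96876/85 - 77748 = -6511704/85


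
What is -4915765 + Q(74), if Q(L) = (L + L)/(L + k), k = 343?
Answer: -2049873857/417 ≈ -4.9158e+6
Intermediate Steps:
Q(L) = 2*L/(343 + L) (Q(L) = (L + L)/(L + 343) = (2*L)/(343 + L) = 2*L/(343 + L))
-4915765 + Q(74) = -4915765 + 2*74/(343 + 74) = -4915765 + 2*74/417 = -4915765 + 2*74*(1/417) = -4915765 + 148/417 = -2049873857/417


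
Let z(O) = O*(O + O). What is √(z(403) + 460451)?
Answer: √785269 ≈ 886.15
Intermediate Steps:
z(O) = 2*O² (z(O) = O*(2*O) = 2*O²)
√(z(403) + 460451) = √(2*403² + 460451) = √(2*162409 + 460451) = √(324818 + 460451) = √785269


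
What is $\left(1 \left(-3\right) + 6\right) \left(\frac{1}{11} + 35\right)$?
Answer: $\frac{1158}{11} \approx 105.27$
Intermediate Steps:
$\left(1 \left(-3\right) + 6\right) \left(\frac{1}{11} + 35\right) = \left(-3 + 6\right) \left(\frac{1}{11} + 35\right) = 3 \cdot \frac{386}{11} = \frac{1158}{11}$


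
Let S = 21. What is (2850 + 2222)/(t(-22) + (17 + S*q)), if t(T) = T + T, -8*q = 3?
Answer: -40576/279 ≈ -145.43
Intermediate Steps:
q = -3/8 (q = -⅛*3 = -3/8 ≈ -0.37500)
t(T) = 2*T
(2850 + 2222)/(t(-22) + (17 + S*q)) = (2850 + 2222)/(2*(-22) + (17 + 21*(-3/8))) = 5072/(-44 + (17 - 63/8)) = 5072/(-44 + 73/8) = 5072/(-279/8) = 5072*(-8/279) = -40576/279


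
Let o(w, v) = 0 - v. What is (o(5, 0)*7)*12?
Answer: 0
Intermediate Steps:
o(w, v) = -v
(o(5, 0)*7)*12 = (-1*0*7)*12 = (0*7)*12 = 0*12 = 0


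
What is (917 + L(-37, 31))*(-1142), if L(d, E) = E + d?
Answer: -1040362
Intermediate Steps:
(917 + L(-37, 31))*(-1142) = (917 + (31 - 37))*(-1142) = (917 - 6)*(-1142) = 911*(-1142) = -1040362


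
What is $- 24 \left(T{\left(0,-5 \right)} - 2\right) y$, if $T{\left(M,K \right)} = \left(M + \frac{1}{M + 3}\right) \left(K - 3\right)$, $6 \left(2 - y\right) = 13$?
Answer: $- \frac{56}{3} \approx -18.667$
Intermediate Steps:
$y = - \frac{1}{6}$ ($y = 2 - \frac{13}{6} = - \frac{1}{6} \approx -0.16667$)
$T{\left(M,K \right)} = \left(-3 + K\right) \left(M + \frac{1}{3 + M}\right)$ ($T{\left(M,K \right)} = \left(M + \frac{1}{3 + M}\right) \left(-3 + K\right) = \left(-3 + K\right) \left(M + \frac{1}{3 + M}\right)$)
$- 24 \left(T{\left(0,-5 \right)} - 2\right) y = - 24 \left(\frac{-3 - 5 - 0 - 3 \cdot 0^{2} - 5 \cdot 0^{2} + 3 \left(-5\right) 0}{3 + 0} - 2\right) \left(- \frac{1}{6}\right) = - 24 \left(\frac{-3 - 5 + 0 - 0 - 0 + 0}{3} - 2\right) \left(- \frac{1}{6}\right) = - 24 \left(\frac{-3 - 5 + 0 + 0 + 0 + 0}{3} - 2\right) \left(- \frac{1}{6}\right) = - 24 \left(\frac{1}{3} \left(-8\right) - 2\right) \left(- \frac{1}{6}\right) = - 24 \left(- \frac{8}{3} - 2\right) \left(- \frac{1}{6}\right) = \left(-24\right) \left(- \frac{14}{3}\right) \left(- \frac{1}{6}\right) = 112 \left(- \frac{1}{6}\right) = - \frac{56}{3}$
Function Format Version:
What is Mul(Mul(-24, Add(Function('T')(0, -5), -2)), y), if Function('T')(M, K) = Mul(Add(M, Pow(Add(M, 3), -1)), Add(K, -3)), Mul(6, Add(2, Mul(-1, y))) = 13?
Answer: Rational(-56, 3) ≈ -18.667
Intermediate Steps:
y = Rational(-1, 6) (y = Add(2, Mul(Rational(-1, 6), 13)) = Add(2, Rational(-13, 6)) = Rational(-1, 6) ≈ -0.16667)
Function('T')(M, K) = Mul(Add(-3, K), Add(M, Pow(Add(3, M), -1))) (Function('T')(M, K) = Mul(Add(M, Pow(Add(3, M), -1)), Add(-3, K)) = Mul(Add(-3, K), Add(M, Pow(Add(3, M), -1))))
Mul(Mul(-24, Add(Function('T')(0, -5), -2)), y) = Mul(Mul(-24, Add(Mul(Pow(Add(3, 0), -1), Add(-3, -5, Mul(-9, 0), Mul(-3, Pow(0, 2)), Mul(-5, Pow(0, 2)), Mul(3, -5, 0))), -2)), Rational(-1, 6)) = Mul(Mul(-24, Add(Mul(Pow(3, -1), Add(-3, -5, 0, Mul(-3, 0), Mul(-5, 0), 0)), -2)), Rational(-1, 6)) = Mul(Mul(-24, Add(Mul(Rational(1, 3), Add(-3, -5, 0, 0, 0, 0)), -2)), Rational(-1, 6)) = Mul(Mul(-24, Add(Mul(Rational(1, 3), -8), -2)), Rational(-1, 6)) = Mul(Mul(-24, Add(Rational(-8, 3), -2)), Rational(-1, 6)) = Mul(Mul(-24, Rational(-14, 3)), Rational(-1, 6)) = Mul(112, Rational(-1, 6)) = Rational(-56, 3)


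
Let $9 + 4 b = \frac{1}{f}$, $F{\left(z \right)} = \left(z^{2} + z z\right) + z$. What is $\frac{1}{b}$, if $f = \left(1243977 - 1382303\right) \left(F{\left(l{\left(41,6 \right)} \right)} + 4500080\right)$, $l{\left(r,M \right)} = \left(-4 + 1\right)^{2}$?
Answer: $- \frac{2490006879304}{5602515478435} \approx -0.44444$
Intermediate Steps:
$l{\left(r,M \right)} = 9$ ($l{\left(r,M \right)} = \left(-3\right)^{2} = 9$)
$F{\left(z \right)} = z + 2 z^{2}$ ($F{\left(z \right)} = \left(z^{2} + z^{2}\right) + z = 2 z^{2} + z = z + 2 z^{2}$)
$f = -622501719826$ ($f = \left(1243977 - 1382303\right) \left(9 \left(1 + 2 \cdot 9\right) + 4500080\right) = - 138326 \left(9 \left(1 + 18\right) + 4500080\right) = - 138326 \left(9 \cdot 19 + 4500080\right) = - 138326 \left(171 + 4500080\right) = \left(-138326\right) 4500251 = -622501719826$)
$b = - \frac{5602515478435}{2490006879304}$ ($b = - \frac{9}{4} + \frac{1}{4 \left(-622501719826\right)} = - \frac{9}{4} + \frac{1}{4} \left(- \frac{1}{622501719826}\right) = - \frac{9}{4} - \frac{1}{2490006879304} = - \frac{5602515478435}{2490006879304} \approx -2.25$)
$\frac{1}{b} = \frac{1}{- \frac{5602515478435}{2490006879304}} = - \frac{2490006879304}{5602515478435}$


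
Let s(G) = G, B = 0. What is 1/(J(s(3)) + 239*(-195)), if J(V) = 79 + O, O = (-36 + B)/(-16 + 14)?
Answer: -1/46508 ≈ -2.1502e-5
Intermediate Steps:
O = 18 (O = (-36 + 0)/(-16 + 14) = -36/(-2) = -36*(-½) = 18)
J(V) = 97 (J(V) = 79 + 18 = 97)
1/(J(s(3)) + 239*(-195)) = 1/(97 + 239*(-195)) = 1/(97 - 46605) = 1/(-46508) = -1/46508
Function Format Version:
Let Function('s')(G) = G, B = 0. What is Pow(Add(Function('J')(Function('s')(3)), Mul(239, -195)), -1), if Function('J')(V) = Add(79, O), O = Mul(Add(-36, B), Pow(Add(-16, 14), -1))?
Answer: Rational(-1, 46508) ≈ -2.1502e-5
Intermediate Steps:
O = 18 (O = Mul(Add(-36, 0), Pow(Add(-16, 14), -1)) = Mul(-36, Pow(-2, -1)) = Mul(-36, Rational(-1, 2)) = 18)
Function('J')(V) = 97 (Function('J')(V) = Add(79, 18) = 97)
Pow(Add(Function('J')(Function('s')(3)), Mul(239, -195)), -1) = Pow(Add(97, Mul(239, -195)), -1) = Pow(Add(97, -46605), -1) = Pow(-46508, -1) = Rational(-1, 46508)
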